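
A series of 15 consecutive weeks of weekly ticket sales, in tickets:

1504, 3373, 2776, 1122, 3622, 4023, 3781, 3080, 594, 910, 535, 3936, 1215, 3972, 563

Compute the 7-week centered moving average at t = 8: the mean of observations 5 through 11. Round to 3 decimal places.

Sum of periods 5–11: 3622 + 4023 + 3781 + 3080 + 594 + 910 + 535 = 16545
Divide by 7: 16545 / 7 = 2363.571

2363.571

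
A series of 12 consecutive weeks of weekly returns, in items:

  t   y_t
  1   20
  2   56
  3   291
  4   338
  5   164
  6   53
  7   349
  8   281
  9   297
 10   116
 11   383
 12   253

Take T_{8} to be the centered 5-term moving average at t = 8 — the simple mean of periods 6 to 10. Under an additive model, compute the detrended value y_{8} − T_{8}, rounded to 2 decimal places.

Trend T_8 = (53 + 349 + 281 + 297 + 116) / 5 = 1096/5 = 219.2000
Detrended value: 281 − 219.2000 = 61.80

61.80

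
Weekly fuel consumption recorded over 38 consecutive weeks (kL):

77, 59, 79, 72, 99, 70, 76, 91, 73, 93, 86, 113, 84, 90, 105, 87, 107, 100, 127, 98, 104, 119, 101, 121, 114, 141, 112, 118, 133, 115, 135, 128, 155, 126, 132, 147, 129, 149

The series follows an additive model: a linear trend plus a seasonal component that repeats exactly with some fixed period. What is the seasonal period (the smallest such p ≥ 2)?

7

First differences y_{t+1} − y_t: -18, 20, -7, 27, -29, 6, 15, -18, 20, -7, 27, -29, 6, 15, -18, 20, …
The difference pattern repeats every 7 terms and not for any smaller step, so p = 7.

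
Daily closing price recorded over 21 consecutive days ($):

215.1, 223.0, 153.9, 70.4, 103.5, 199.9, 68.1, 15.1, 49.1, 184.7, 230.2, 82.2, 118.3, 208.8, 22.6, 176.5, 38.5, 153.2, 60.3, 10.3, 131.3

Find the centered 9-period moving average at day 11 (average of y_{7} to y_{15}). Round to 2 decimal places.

108.79

Sum of periods 7–15: 68.1 + 15.1 + 49.1 + 184.7 + 230.2 + 82.2 + 118.3 + 208.8 + 22.6 = 979.1
Divide by 9: 979.1 / 9 = 108.79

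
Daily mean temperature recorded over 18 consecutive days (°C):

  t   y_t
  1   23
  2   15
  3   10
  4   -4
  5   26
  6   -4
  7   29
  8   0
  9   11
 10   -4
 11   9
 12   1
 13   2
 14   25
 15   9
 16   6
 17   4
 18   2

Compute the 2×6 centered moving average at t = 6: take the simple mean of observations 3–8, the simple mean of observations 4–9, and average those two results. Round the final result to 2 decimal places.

Sum over 3–8: 10 + (-4) + 26 + (-4) + 29 + 0 = 57
Sum over 4–9: (-4) + 26 + (-4) + 29 + 0 + 11 = 58
CMA at t=6 = (57 + 58) / (2·6) = 115 / 12 = 9.58

9.58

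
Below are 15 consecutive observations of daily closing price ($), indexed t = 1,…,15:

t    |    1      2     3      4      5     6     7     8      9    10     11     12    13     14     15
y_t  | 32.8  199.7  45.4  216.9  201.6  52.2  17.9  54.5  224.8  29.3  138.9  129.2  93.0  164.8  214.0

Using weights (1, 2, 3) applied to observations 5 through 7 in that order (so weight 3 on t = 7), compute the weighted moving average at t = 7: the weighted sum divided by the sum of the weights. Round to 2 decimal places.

59.95

Weighted sum: 1·201.6 + 2·52.2 + 3·17.9 = 201.6 + 104.4 + 53.7 = 359.7
Weight total: 1 + 2 + 3 = 6
WMA = 359.7 / 6 = 59.95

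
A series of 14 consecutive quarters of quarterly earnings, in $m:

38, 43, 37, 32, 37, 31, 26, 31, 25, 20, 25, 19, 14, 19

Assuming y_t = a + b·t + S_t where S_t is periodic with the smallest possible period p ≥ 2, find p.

First differences y_{t+1} − y_t: 5, -6, -5, 5, -6, -5, 5, -6, …
The difference pattern repeats every 3 terms and not for any smaller step, so p = 3.

3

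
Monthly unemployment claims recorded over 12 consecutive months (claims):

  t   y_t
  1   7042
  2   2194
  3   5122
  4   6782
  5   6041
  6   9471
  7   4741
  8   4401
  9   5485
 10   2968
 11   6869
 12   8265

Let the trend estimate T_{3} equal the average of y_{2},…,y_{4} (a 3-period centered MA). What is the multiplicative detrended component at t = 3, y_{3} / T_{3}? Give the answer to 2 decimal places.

1.09

Trend T_3 = (2194 + 5122 + 6782) / 3 = 14098/3 = 4699.3333
Ratio to trend: 5122 / 4699.3333 = 1.09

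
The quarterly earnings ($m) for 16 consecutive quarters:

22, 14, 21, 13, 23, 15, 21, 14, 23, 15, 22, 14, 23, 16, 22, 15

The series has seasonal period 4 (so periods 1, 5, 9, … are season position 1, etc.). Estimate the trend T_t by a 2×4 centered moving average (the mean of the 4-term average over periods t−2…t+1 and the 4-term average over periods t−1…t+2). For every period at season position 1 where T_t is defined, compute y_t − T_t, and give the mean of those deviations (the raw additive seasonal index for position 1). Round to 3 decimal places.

Season position 1 occurs at t = 5, 9, 13 (where T_t is defined).
t=5: T_5 = 18.00000; y_5 − T_5 = 23 − 18.00000 = 5.00000
t=9: T_9 = 18.37500; y_9 − T_9 = 23 − 18.37500 = 4.62500
t=13: T_13 = 18.75000; y_13 − T_13 = 23 − 18.75000 = 4.25000
Mean deviation: (5.00000 + 4.62500 + 4.25000) / 3 = 4.625

4.625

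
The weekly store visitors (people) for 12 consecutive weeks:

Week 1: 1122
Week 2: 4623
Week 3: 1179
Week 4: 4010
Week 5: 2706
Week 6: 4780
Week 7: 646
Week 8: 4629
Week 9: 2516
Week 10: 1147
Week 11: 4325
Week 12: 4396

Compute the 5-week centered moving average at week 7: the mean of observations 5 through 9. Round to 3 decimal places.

Sum of periods 5–9: 2706 + 4780 + 646 + 4629 + 2516 = 15277
Divide by 5: 15277 / 5 = 3055.400

3055.400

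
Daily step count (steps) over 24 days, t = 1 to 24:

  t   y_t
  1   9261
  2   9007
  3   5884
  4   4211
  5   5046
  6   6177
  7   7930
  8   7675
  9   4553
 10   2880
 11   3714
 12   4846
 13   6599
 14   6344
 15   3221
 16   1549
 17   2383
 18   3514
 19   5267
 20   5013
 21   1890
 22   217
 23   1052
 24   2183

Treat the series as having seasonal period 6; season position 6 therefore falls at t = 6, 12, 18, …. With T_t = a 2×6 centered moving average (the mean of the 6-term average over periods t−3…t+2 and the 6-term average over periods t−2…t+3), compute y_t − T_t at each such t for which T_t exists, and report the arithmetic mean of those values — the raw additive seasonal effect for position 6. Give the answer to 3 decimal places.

134.056

Season position 6 occurs at t = 6, 12, 18 (where T_t is defined).
t=6: T_6 = 6042.91667; y_6 − T_6 = 6177 − 6042.91667 = 134.08333
t=12: T_12 = 4711.66667; y_12 − T_12 = 4846 − 4711.66667 = 134.33333
t=18: T_18 = 3380.25000; y_18 − T_18 = 3514 − 3380.25000 = 133.75000
Mean deviation: (134.08333 + 134.33333 + 133.75000) / 3 = 134.056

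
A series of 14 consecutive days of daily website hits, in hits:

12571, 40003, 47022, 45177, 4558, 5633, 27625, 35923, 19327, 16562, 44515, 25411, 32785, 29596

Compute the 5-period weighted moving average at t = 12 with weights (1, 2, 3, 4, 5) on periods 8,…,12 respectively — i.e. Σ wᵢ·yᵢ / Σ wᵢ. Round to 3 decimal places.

Weighted sum: 1·35923 + 2·19327 + 3·16562 + 4·44515 + 5·25411 = 35923 + 38654 + 49686 + 178060 + 127055 = 429378
Weight total: 1 + 2 + 3 + 4 + 5 = 15
WMA = 429378 / 15 = 28625.200

28625.200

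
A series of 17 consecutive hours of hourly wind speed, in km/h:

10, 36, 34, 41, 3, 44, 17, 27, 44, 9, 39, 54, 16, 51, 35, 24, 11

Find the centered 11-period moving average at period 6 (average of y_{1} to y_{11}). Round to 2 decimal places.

Sum of periods 1–11: 10 + 36 + 34 + 41 + 3 + 44 + 17 + 27 + 44 + 9 + 39 = 304
Divide by 11: 304 / 11 = 27.64

27.64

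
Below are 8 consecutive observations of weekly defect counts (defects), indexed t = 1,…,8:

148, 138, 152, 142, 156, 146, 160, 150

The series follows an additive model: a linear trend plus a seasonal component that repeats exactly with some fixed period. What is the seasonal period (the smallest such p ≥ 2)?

First differences y_{t+1} − y_t: -10, 14, -10, 14, -10, 14, …
The difference pattern repeats every 2 terms and not for any smaller step, so p = 2.

2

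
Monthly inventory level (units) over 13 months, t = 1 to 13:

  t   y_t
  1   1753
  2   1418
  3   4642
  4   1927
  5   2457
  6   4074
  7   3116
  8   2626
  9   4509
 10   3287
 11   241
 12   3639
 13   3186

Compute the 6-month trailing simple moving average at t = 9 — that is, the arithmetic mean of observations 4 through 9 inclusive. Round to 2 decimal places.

3118.17

Sum of periods 4–9: 1927 + 2457 + 4074 + 3116 + 2626 + 4509 = 18709
Divide by 6: 18709 / 6 = 3118.17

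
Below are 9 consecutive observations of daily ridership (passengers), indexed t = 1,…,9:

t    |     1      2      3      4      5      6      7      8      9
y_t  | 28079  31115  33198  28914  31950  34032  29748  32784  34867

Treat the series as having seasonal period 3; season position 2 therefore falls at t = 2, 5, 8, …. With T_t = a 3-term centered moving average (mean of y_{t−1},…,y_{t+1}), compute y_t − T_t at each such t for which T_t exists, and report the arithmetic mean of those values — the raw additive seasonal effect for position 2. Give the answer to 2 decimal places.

317.78

Season position 2 occurs at t = 2, 5, 8 (where T_t is defined).
t=2: T_2 = 30797.3333; y_2 − T_2 = 31115 − 30797.3333 = 317.6667
t=5: T_5 = 31632.0000; y_5 − T_5 = 31950 − 31632.0000 = 318.0000
t=8: T_8 = 32466.3333; y_8 − T_8 = 32784 − 32466.3333 = 317.6667
Mean deviation: (317.6667 + 318.0000 + 317.6667) / 3 = 317.78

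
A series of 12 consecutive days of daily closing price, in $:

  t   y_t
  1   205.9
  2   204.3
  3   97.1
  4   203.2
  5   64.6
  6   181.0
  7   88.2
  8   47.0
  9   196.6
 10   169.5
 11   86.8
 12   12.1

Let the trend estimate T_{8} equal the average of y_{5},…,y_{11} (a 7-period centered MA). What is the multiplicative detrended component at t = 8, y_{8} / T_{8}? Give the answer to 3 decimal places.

Trend T_8 = (64.6 + 181.0 + 88.2 + 47.0 + 196.6 + 169.5 + 86.8) / 7 = 833.7/7 = 119.10000
Ratio to trend: 47.0 / 119.10000 = 0.395

0.395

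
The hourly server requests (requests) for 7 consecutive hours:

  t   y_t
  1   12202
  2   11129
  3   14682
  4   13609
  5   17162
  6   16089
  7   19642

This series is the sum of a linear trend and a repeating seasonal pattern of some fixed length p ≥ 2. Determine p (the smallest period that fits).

2

First differences y_{t+1} − y_t: -1073, 3553, -1073, 3553, -1073, 3553, …
The difference pattern repeats every 2 terms and not for any smaller step, so p = 2.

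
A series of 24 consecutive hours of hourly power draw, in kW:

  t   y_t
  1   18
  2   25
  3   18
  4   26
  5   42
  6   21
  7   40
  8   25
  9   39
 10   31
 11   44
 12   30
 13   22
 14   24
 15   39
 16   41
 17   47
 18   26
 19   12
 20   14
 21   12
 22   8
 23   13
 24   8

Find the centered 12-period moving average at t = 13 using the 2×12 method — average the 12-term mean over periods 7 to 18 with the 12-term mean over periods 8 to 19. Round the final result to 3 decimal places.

Sum over 7–18: 40 + 25 + 39 + 31 + 44 + 30 + 22 + 24 + 39 + 41 + 47 + 26 = 408
Sum over 8–19: 25 + 39 + 31 + 44 + 30 + 22 + 24 + 39 + 41 + 47 + 26 + 12 = 380
CMA at t=13 = (408 + 380) / (2·12) = 788 / 24 = 32.833

32.833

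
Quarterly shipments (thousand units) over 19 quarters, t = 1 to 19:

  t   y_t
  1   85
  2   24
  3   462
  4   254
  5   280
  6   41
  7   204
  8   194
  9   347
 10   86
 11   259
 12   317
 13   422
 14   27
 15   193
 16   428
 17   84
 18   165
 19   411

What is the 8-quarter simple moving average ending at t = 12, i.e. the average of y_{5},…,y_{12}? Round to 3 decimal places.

216.000

Sum of periods 5–12: 280 + 41 + 204 + 194 + 347 + 86 + 259 + 317 = 1728
Divide by 8: 1728 / 8 = 216.000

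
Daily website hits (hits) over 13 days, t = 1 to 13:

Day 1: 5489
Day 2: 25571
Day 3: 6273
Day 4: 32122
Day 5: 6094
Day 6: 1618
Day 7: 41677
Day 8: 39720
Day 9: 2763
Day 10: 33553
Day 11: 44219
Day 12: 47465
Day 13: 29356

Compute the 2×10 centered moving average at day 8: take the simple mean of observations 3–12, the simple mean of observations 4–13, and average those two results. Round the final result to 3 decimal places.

Sum over 3–12: 6273 + 32122 + 6094 + 1618 + 41677 + 39720 + 2763 + 33553 + 44219 + 47465 = 255504
Sum over 4–13: 32122 + 6094 + 1618 + 41677 + 39720 + 2763 + 33553 + 44219 + 47465 + 29356 = 278587
CMA at t=8 = (255504 + 278587) / (2·10) = 534091 / 20 = 26704.550

26704.550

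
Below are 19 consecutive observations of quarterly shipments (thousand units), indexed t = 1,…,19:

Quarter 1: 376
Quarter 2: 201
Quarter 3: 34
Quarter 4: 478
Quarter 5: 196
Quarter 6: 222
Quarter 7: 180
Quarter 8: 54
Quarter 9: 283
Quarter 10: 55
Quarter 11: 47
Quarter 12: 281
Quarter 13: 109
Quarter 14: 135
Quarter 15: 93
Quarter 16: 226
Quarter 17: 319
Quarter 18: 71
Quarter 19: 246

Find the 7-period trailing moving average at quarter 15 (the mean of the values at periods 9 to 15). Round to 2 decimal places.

Sum of periods 9–15: 283 + 55 + 47 + 281 + 109 + 135 + 93 = 1003
Divide by 7: 1003 / 7 = 143.29

143.29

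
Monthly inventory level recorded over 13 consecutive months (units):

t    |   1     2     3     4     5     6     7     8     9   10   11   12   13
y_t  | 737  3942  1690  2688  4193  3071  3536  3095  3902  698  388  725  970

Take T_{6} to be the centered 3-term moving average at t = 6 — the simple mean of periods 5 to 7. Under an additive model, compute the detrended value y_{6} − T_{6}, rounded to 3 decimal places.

-529.000

Trend T_6 = (4193 + 3071 + 3536) / 3 = 10800/3 = 3600.00000
Detrended value: 3071 − 3600.00000 = -529.000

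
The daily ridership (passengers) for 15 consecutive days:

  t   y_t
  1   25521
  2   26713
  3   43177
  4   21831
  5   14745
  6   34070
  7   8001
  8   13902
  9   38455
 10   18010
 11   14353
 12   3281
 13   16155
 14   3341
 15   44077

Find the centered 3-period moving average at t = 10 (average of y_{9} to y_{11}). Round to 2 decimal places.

23606.00

Sum of periods 9–11: 38455 + 18010 + 14353 = 70818
Divide by 3: 70818 / 3 = 23606.00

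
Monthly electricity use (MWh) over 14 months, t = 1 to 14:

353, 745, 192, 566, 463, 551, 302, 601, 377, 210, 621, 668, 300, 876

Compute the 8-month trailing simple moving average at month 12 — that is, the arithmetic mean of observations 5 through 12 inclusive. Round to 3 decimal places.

Sum of periods 5–12: 463 + 551 + 302 + 601 + 377 + 210 + 621 + 668 = 3793
Divide by 8: 3793 / 8 = 474.125

474.125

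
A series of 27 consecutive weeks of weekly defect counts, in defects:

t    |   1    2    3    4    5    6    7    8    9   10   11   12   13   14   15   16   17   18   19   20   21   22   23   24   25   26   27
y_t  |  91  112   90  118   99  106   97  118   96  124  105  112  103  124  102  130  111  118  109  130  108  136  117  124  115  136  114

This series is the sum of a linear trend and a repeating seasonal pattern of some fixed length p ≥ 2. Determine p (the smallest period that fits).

First differences y_{t+1} − y_t: 21, -22, 28, -19, 7, -9, 21, -22, 28, -19, 7, -9, 21, -22, …
The difference pattern repeats every 6 terms and not for any smaller step, so p = 6.

6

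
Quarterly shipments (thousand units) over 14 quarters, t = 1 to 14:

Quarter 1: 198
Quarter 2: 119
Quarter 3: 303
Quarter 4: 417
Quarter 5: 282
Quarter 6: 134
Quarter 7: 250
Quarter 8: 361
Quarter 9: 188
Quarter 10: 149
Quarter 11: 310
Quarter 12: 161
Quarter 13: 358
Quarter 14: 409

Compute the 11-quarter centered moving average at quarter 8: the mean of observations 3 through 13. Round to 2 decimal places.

264.82

Sum of periods 3–13: 303 + 417 + 282 + 134 + 250 + 361 + 188 + 149 + 310 + 161 + 358 = 2913
Divide by 11: 2913 / 11 = 264.82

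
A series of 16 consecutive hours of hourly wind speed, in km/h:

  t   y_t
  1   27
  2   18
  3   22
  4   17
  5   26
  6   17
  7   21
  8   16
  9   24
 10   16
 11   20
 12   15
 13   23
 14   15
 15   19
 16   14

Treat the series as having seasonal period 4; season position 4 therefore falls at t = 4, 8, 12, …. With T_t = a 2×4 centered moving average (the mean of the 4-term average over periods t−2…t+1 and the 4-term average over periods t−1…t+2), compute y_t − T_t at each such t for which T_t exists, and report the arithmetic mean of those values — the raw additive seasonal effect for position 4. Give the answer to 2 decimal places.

-3.46

Season position 4 occurs at t = 4, 8, 12 (where T_t is defined).
t=4: T_4 = 20.6250; y_4 − T_4 = 17 − 20.6250 = -3.6250
t=8: T_8 = 19.3750; y_8 − T_8 = 16 − 19.3750 = -3.3750
t=12: T_12 = 18.3750; y_12 − T_12 = 15 − 18.3750 = -3.3750
Mean deviation: (-3.6250 + -3.3750 + -3.3750) / 3 = -3.46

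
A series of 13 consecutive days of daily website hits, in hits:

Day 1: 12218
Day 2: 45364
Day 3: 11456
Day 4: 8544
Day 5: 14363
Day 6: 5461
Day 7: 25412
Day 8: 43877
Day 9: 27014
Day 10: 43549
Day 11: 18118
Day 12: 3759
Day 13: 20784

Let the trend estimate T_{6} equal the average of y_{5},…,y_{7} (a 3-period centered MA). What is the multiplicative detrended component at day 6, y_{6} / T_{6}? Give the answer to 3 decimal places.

0.362

Trend T_6 = (14363 + 5461 + 25412) / 3 = 45236/3 = 15078.66667
Ratio to trend: 5461 / 15078.66667 = 0.362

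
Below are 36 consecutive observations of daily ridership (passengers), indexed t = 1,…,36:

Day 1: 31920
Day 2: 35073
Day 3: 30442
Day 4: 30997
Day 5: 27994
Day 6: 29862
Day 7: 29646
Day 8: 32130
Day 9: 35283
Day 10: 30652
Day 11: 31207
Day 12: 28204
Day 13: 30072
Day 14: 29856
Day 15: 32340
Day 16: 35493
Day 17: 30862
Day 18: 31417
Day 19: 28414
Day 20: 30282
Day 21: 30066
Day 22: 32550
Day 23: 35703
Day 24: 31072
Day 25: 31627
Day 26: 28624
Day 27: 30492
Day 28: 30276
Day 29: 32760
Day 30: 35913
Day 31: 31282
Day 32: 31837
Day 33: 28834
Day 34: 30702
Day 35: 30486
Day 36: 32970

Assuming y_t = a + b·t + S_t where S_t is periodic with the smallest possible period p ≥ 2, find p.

7

First differences y_{t+1} − y_t: 3153, -4631, 555, -3003, 1868, -216, 2484, 3153, -4631, 555, -3003, 1868, -216, 2484, 3153, -4631, …
The difference pattern repeats every 7 terms and not for any smaller step, so p = 7.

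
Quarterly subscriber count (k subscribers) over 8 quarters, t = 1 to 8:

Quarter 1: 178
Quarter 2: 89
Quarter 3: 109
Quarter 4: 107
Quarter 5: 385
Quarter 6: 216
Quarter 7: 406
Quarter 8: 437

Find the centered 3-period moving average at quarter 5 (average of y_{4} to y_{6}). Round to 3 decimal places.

Sum of periods 4–6: 107 + 385 + 216 = 708
Divide by 3: 708 / 3 = 236.000

236.000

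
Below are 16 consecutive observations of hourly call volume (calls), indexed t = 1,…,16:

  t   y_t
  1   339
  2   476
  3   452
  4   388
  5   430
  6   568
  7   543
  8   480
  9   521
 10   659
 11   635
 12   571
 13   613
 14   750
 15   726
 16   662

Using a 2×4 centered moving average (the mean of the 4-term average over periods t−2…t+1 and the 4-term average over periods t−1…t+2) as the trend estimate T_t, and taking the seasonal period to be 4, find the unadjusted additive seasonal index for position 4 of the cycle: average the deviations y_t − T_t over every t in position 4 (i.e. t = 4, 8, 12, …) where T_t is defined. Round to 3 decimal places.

Season position 4 occurs at t = 4, 8, 12 (where T_t is defined).
t=4: T_4 = 448.00000; y_4 − T_4 = 388 − 448.00000 = -60.00000
t=8: T_8 = 539.37500; y_8 − T_8 = 480 − 539.37500 = -59.37500
t=12: T_12 = 630.87500; y_12 − T_12 = 571 − 630.87500 = -59.87500
Mean deviation: (-60.00000 + -59.37500 + -59.87500) / 3 = -59.750

-59.750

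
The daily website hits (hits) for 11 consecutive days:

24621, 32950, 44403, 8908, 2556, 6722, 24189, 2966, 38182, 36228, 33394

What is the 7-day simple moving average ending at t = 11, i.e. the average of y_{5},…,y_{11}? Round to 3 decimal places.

Sum of periods 5–11: 2556 + 6722 + 24189 + 2966 + 38182 + 36228 + 33394 = 144237
Divide by 7: 144237 / 7 = 20605.286

20605.286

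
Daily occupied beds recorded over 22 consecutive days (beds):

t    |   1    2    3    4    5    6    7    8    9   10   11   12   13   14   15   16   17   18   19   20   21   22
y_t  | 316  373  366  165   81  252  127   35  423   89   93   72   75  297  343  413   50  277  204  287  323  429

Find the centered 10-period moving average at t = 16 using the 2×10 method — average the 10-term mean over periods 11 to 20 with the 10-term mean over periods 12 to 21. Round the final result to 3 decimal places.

Sum over 11–20: 93 + 72 + 75 + 297 + 343 + 413 + 50 + 277 + 204 + 287 = 2111
Sum over 12–21: 72 + 75 + 297 + 343 + 413 + 50 + 277 + 204 + 287 + 323 = 2341
CMA at t=16 = (2111 + 2341) / (2·10) = 4452 / 20 = 222.600

222.600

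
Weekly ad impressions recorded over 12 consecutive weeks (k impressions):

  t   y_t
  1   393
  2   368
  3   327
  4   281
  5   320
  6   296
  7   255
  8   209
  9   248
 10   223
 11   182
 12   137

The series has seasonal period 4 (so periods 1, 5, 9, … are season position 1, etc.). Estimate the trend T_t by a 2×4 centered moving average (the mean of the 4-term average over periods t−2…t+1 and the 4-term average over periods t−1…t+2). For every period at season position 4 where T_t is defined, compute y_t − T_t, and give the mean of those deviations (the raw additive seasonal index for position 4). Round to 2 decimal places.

-33.94

Season position 4 occurs at t = 4, 8 (where T_t is defined).
t=4: T_4 = 315.0000; y_4 − T_4 = 281 − 315.0000 = -34.0000
t=8: T_8 = 242.8750; y_8 − T_8 = 209 − 242.8750 = -33.8750
Mean deviation: (-34.0000 + -33.8750) / 2 = -33.94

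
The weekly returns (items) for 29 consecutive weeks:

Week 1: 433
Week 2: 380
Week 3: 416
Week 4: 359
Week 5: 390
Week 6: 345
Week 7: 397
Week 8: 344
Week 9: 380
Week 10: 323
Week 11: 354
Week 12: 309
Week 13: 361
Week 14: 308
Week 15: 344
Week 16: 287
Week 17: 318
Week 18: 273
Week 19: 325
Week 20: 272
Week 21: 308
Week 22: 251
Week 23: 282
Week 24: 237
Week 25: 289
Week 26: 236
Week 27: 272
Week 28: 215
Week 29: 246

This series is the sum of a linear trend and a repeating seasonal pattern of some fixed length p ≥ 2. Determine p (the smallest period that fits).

First differences y_{t+1} − y_t: -53, 36, -57, 31, -45, 52, -53, 36, -57, 31, -45, 52, -53, 36, …
The difference pattern repeats every 6 terms and not for any smaller step, so p = 6.

6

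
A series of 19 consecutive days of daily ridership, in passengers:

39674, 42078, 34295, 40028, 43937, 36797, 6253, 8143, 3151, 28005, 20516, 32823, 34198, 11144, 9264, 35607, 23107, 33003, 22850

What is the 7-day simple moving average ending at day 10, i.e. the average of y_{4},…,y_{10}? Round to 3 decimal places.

23759.143

Sum of periods 4–10: 40028 + 43937 + 36797 + 6253 + 8143 + 3151 + 28005 = 166314
Divide by 7: 166314 / 7 = 23759.143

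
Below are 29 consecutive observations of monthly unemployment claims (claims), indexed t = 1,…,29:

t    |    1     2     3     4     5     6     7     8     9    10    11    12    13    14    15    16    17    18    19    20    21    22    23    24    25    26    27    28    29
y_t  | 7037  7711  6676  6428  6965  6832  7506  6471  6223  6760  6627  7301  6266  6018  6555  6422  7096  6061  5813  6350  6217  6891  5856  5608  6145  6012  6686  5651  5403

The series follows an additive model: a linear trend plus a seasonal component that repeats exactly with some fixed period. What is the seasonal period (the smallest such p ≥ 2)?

First differences y_{t+1} − y_t: 674, -1035, -248, 537, -133, 674, -1035, -248, 537, -133, 674, -1035, …
The difference pattern repeats every 5 terms and not for any smaller step, so p = 5.

5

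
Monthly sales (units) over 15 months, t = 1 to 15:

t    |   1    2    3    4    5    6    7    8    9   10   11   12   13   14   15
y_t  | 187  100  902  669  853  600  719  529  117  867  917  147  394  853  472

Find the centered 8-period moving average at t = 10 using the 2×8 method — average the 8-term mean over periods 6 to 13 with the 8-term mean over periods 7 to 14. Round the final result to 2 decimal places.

Sum over 6–13: 600 + 719 + 529 + 117 + 867 + 917 + 147 + 394 = 4290
Sum over 7–14: 719 + 529 + 117 + 867 + 917 + 147 + 394 + 853 = 4543
CMA at t=10 = (4290 + 4543) / (2·8) = 8833 / 16 = 552.06

552.06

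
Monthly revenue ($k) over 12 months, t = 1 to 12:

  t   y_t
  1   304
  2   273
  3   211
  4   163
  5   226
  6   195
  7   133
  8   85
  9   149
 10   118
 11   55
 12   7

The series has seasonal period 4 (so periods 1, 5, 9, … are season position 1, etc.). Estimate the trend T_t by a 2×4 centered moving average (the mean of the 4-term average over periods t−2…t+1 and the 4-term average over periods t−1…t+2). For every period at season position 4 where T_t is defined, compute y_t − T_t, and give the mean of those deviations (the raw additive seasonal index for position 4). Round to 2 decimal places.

Season position 4 occurs at t = 4, 8 (where T_t is defined).
t=4: T_4 = 208.5000; y_4 − T_4 = 163 − 208.5000 = -45.5000
t=8: T_8 = 130.8750; y_8 − T_8 = 85 − 130.8750 = -45.8750
Mean deviation: (-45.5000 + -45.8750) / 2 = -45.69

-45.69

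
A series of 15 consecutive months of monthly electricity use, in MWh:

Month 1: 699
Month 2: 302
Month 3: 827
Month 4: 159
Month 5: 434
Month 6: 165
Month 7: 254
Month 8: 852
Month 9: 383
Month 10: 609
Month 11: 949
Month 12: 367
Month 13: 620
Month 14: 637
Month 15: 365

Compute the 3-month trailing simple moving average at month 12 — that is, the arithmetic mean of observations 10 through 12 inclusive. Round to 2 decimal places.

Sum of periods 10–12: 609 + 949 + 367 = 1925
Divide by 3: 1925 / 3 = 641.67

641.67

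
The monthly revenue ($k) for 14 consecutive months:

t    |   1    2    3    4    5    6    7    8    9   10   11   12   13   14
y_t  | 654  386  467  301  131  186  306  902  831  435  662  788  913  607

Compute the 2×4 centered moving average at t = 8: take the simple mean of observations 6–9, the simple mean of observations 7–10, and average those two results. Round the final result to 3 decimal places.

Sum over 6–9: 186 + 306 + 902 + 831 = 2225
Sum over 7–10: 306 + 902 + 831 + 435 = 2474
CMA at t=8 = (2225 + 2474) / (2·4) = 4699 / 8 = 587.375

587.375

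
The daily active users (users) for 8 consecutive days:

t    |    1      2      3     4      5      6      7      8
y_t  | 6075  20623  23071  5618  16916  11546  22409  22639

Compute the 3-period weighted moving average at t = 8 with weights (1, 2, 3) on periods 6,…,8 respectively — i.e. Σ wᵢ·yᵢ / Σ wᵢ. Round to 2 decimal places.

Weighted sum: 1·11546 + 2·22409 + 3·22639 = 11546 + 44818 + 67917 = 124281
Weight total: 1 + 2 + 3 = 6
WMA = 124281 / 6 = 20713.50

20713.50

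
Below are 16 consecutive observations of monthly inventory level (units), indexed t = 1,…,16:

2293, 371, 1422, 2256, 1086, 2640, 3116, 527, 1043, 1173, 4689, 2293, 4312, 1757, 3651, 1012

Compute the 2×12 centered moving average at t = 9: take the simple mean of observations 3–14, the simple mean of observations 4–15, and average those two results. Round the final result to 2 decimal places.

2285.71

Sum over 3–14: 1422 + 2256 + 1086 + 2640 + 3116 + 527 + 1043 + 1173 + 4689 + 2293 + 4312 + 1757 = 26314
Sum over 4–15: 2256 + 1086 + 2640 + 3116 + 527 + 1043 + 1173 + 4689 + 2293 + 4312 + 1757 + 3651 = 28543
CMA at t=9 = (26314 + 28543) / (2·12) = 54857 / 24 = 2285.71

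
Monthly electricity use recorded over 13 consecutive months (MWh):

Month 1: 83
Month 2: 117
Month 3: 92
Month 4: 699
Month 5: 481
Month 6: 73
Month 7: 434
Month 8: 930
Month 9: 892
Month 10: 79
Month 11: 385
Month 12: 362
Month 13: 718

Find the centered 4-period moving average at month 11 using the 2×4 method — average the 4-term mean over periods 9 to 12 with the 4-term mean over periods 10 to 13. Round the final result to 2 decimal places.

Sum over 9–12: 892 + 79 + 385 + 362 = 1718
Sum over 10–13: 79 + 385 + 362 + 718 = 1544
CMA at t=11 = (1718 + 1544) / (2·4) = 3262 / 8 = 407.75

407.75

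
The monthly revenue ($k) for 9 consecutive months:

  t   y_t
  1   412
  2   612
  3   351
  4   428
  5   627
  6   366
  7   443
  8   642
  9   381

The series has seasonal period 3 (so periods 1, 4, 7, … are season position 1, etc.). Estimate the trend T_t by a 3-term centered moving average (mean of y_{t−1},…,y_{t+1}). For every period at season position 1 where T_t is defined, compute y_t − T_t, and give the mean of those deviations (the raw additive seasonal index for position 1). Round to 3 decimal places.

-40.667

Season position 1 occurs at t = 4, 7 (where T_t is defined).
t=4: T_4 = 468.66667; y_4 − T_4 = 428 − 468.66667 = -40.66667
t=7: T_7 = 483.66667; y_7 − T_7 = 443 − 483.66667 = -40.66667
Mean deviation: (-40.66667 + -40.66667) / 2 = -40.667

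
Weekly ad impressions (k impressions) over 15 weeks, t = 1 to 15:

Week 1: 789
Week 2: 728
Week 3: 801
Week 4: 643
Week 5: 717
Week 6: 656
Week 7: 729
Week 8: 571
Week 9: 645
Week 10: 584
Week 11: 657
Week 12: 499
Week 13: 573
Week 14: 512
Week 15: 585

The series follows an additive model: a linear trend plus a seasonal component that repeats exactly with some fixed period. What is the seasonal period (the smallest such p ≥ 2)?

4

First differences y_{t+1} − y_t: -61, 73, -158, 74, -61, 73, -158, 74, -61, 73, …
The difference pattern repeats every 4 terms and not for any smaller step, so p = 4.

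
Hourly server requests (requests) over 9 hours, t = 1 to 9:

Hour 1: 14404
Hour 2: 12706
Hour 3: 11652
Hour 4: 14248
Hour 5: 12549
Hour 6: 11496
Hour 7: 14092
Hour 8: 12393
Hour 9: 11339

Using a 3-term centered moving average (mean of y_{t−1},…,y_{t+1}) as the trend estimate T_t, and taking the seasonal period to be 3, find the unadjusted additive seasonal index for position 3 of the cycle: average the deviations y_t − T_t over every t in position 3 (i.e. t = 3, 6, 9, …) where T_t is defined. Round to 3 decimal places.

-1216.500

Season position 3 occurs at t = 3, 6 (where T_t is defined).
t=3: T_3 = 12868.66667; y_3 − T_3 = 11652 − 12868.66667 = -1216.66667
t=6: T_6 = 12712.33333; y_6 − T_6 = 11496 − 12712.33333 = -1216.33333
Mean deviation: (-1216.66667 + -1216.33333) / 2 = -1216.500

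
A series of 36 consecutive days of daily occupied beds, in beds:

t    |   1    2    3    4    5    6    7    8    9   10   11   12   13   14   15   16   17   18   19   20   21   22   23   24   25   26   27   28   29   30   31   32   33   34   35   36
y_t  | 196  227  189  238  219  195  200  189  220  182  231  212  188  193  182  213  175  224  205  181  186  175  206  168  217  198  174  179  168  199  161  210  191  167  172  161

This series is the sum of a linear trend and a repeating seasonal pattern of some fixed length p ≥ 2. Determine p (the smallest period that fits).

First differences y_{t+1} − y_t: 31, -38, 49, -19, -24, 5, -11, 31, -38, 49, -19, -24, 5, -11, 31, -38, …
The difference pattern repeats every 7 terms and not for any smaller step, so p = 7.

7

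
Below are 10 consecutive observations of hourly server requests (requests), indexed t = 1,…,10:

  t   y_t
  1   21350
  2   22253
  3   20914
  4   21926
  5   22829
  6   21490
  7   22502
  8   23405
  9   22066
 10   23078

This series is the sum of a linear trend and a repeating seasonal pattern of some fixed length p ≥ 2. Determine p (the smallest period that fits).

First differences y_{t+1} − y_t: 903, -1339, 1012, 903, -1339, 1012, 903, -1339, …
The difference pattern repeats every 3 terms and not for any smaller step, so p = 3.

3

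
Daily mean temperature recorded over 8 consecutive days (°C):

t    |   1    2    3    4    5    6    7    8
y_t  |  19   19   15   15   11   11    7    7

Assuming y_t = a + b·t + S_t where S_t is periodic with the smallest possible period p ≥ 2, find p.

2

First differences y_{t+1} − y_t: 0, -4, 0, -4, 0, -4, …
The difference pattern repeats every 2 terms and not for any smaller step, so p = 2.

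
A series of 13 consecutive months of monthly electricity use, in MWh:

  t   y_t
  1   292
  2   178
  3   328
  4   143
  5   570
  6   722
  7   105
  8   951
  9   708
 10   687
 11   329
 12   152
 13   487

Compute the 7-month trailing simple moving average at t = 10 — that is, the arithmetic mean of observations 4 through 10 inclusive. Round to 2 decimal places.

555.14

Sum of periods 4–10: 143 + 570 + 722 + 105 + 951 + 708 + 687 = 3886
Divide by 7: 3886 / 7 = 555.14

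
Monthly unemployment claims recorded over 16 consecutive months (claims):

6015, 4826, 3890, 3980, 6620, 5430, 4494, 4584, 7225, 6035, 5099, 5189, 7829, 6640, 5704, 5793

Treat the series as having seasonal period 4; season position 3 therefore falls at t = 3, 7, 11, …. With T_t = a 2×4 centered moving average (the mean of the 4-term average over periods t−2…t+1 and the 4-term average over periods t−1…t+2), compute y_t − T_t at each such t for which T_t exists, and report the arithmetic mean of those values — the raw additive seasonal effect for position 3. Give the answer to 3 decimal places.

Season position 3 occurs at t = 3, 7, 11 (where T_t is defined).
t=3: T_3 = 4753.37500; y_3 − T_3 = 3890 − 4753.37500 = -863.37500
t=7: T_7 = 5357.62500; y_7 − T_7 = 4494 − 5357.62500 = -863.62500
t=11: T_11 = 5962.50000; y_11 − T_11 = 5099 − 5962.50000 = -863.50000
Mean deviation: (-863.37500 + -863.62500 + -863.50000) / 3 = -863.500

-863.500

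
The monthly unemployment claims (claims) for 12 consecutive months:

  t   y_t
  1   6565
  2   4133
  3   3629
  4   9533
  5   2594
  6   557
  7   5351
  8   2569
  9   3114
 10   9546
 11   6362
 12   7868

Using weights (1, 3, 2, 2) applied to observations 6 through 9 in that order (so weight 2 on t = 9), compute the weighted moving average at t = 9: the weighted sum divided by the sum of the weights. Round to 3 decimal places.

Weighted sum: 1·557 + 3·5351 + 2·2569 + 2·3114 = 557 + 16053 + 5138 + 6228 = 27976
Weight total: 1 + 3 + 2 + 2 = 8
WMA = 27976 / 8 = 3497.000

3497.000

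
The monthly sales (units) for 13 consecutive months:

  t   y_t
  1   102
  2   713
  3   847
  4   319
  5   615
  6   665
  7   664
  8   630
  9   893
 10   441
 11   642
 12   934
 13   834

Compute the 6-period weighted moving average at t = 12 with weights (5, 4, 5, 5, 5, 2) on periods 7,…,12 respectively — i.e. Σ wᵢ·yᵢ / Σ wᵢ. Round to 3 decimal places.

Weighted sum: 5·664 + 4·630 + 5·893 + 5·441 + 5·642 + 2·934 = 3320 + 2520 + 4465 + 2205 + 3210 + 1868 = 17588
Weight total: 5 + 4 + 5 + 5 + 5 + 2 = 26
WMA = 17588 / 26 = 676.462

676.462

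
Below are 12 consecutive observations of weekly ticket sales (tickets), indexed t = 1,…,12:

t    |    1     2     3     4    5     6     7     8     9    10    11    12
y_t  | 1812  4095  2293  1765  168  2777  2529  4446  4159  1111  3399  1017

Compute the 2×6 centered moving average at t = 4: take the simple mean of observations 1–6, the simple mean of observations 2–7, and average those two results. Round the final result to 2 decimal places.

Sum over 1–6: 1812 + 4095 + 2293 + 1765 + 168 + 2777 = 12910
Sum over 2–7: 4095 + 2293 + 1765 + 168 + 2777 + 2529 = 13627
CMA at t=4 = (12910 + 13627) / (2·6) = 26537 / 12 = 2211.42

2211.42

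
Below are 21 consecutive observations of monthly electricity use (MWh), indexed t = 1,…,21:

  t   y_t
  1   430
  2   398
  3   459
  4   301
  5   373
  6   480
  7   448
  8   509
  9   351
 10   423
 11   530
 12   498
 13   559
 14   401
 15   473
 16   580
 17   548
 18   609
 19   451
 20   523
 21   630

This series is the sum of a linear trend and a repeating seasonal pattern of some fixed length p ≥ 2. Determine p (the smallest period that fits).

5

First differences y_{t+1} − y_t: -32, 61, -158, 72, 107, -32, 61, -158, 72, 107, -32, 61, …
The difference pattern repeats every 5 terms and not for any smaller step, so p = 5.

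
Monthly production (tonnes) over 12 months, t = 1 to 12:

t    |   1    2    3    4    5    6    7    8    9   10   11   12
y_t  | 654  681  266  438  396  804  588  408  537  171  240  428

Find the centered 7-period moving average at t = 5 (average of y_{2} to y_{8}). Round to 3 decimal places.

Sum of periods 2–8: 681 + 266 + 438 + 396 + 804 + 588 + 408 = 3581
Divide by 7: 3581 / 7 = 511.571

511.571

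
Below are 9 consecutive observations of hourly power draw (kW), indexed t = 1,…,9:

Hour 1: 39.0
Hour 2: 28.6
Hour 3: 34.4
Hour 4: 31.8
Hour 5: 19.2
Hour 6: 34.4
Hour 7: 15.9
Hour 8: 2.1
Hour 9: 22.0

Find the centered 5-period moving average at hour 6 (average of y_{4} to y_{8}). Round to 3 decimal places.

20.680

Sum of periods 4–8: 31.8 + 19.2 + 34.4 + 15.9 + 2.1 = 103.4
Divide by 5: 103.4 / 5 = 20.680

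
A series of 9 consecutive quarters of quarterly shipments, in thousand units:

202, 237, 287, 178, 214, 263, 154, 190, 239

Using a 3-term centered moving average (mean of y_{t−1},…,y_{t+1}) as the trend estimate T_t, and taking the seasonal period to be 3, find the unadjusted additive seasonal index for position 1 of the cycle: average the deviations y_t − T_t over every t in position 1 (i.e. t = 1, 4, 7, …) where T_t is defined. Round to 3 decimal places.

Season position 1 occurs at t = 4, 7 (where T_t is defined).
t=4: T_4 = 226.33333; y_4 − T_4 = 178 − 226.33333 = -48.33333
t=7: T_7 = 202.33333; y_7 − T_7 = 154 − 202.33333 = -48.33333
Mean deviation: (-48.33333 + -48.33333) / 2 = -48.333

-48.333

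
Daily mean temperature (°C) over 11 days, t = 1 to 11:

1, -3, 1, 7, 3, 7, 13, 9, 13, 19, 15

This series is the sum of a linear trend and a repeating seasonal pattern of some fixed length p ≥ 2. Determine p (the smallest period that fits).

3

First differences y_{t+1} − y_t: -4, 4, 6, -4, 4, 6, -4, 4, …
The difference pattern repeats every 3 terms and not for any smaller step, so p = 3.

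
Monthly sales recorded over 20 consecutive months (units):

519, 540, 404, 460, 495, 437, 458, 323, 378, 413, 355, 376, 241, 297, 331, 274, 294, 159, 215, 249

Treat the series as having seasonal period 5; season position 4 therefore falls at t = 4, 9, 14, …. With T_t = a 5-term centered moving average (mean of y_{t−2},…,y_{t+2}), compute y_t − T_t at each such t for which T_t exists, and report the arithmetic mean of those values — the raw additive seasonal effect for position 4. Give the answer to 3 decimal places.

Season position 4 occurs at t = 4, 9, 14 (where T_t is defined).
t=4: T_4 = 467.20000; y_4 − T_4 = 460 − 467.20000 = -7.20000
t=9: T_9 = 385.40000; y_9 − T_9 = 378 − 385.40000 = -7.40000
t=14: T_14 = 303.80000; y_14 − T_14 = 297 − 303.80000 = -6.80000
Mean deviation: (-7.20000 + -7.40000 + -6.80000) / 3 = -7.133

-7.133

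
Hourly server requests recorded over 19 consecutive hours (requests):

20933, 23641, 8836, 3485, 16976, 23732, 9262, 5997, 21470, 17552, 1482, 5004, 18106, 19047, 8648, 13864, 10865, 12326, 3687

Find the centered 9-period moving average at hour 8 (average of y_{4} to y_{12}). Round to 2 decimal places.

11662.22

Sum of periods 4–12: 3485 + 16976 + 23732 + 9262 + 5997 + 21470 + 17552 + 1482 + 5004 = 104960
Divide by 9: 104960 / 9 = 11662.22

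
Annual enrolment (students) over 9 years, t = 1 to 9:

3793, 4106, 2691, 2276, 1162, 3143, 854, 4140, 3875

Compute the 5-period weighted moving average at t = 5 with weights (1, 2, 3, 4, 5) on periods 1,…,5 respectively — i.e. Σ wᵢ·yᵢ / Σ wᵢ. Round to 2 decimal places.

Weighted sum: 1·3793 + 2·4106 + 3·2691 + 4·2276 + 5·1162 = 3793 + 8212 + 8073 + 9104 + 5810 = 34992
Weight total: 1 + 2 + 3 + 4 + 5 = 15
WMA = 34992 / 15 = 2332.80

2332.80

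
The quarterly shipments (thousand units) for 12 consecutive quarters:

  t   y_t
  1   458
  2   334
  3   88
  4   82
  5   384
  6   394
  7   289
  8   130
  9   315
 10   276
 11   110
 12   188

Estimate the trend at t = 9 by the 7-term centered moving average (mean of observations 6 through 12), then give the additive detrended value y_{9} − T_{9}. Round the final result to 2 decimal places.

71.86

Trend T_9 = (394 + 289 + 130 + 315 + 276 + 110 + 188) / 7 = 1702/7 = 243.1429
Detrended value: 315 − 243.1429 = 71.86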